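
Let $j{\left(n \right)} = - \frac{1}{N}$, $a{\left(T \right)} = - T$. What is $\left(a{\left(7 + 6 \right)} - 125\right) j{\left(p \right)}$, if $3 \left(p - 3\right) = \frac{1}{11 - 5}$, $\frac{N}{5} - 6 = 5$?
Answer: $\frac{138}{55} \approx 2.5091$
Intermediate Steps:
$N = 55$ ($N = 30 + 5 \cdot 5 = 30 + 25 = 55$)
$p = \frac{55}{18}$ ($p = 3 + \frac{1}{3 \left(11 - 5\right)} = 3 + \frac{1}{3 \cdot 6} = 3 + \frac{1}{3} \cdot \frac{1}{6} = 3 + \frac{1}{18} = \frac{55}{18} \approx 3.0556$)
$j{\left(n \right)} = - \frac{1}{55}$
$\left(a{\left(7 + 6 \right)} - 125\right) j{\left(p \right)} = \left(- (7 + 6) - 125\right) \left(- \frac{1}{55}\right) = \left(\left(-1\right) 13 - 125\right) \left(- \frac{1}{55}\right) = \left(-13 - 125\right) \left(- \frac{1}{55}\right) = \left(-138\right) \left(- \frac{1}{55}\right) = \frac{138}{55}$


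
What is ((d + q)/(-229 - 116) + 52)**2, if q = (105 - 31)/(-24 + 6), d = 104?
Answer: 25779834721/9641025 ≈ 2674.0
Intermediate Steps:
q = -37/9 (q = 74/(-18) = 74*(-1/18) = -37/9 ≈ -4.1111)
((d + q)/(-229 - 116) + 52)**2 = ((104 - 37/9)/(-229 - 116) + 52)**2 = ((899/9)/(-345) + 52)**2 = ((899/9)*(-1/345) + 52)**2 = (-899/3105 + 52)**2 = (160561/3105)**2 = 25779834721/9641025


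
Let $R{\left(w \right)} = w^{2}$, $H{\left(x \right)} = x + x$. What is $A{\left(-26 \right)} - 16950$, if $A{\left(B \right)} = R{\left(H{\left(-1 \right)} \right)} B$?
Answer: $-17054$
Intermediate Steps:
$H{\left(x \right)} = 2 x$
$A{\left(B \right)} = 4 B$ ($A{\left(B \right)} = \left(2 \left(-1\right)\right)^{2} B = \left(-2\right)^{2} B = 4 B$)
$A{\left(-26 \right)} - 16950 = 4 \left(-26\right) - 16950 = -104 - 16950 = -17054$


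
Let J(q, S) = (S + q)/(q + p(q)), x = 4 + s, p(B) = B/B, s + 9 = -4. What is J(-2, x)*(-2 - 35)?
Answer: -407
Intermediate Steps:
s = -13 (s = -9 - 4 = -13)
p(B) = 1
x = -9 (x = 4 - 13 = -9)
J(q, S) = (S + q)/(1 + q) (J(q, S) = (S + q)/(q + 1) = (S + q)/(1 + q))
J(-2, x)*(-2 - 35) = ((-9 - 2)/(1 - 2))*(-2 - 35) = (-11/(-1))*(-37) = -1*(-11)*(-37) = 11*(-37) = -407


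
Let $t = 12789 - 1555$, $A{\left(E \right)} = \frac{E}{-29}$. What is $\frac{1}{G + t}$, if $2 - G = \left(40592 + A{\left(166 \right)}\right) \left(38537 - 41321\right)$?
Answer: $\frac{1}{113003428} \approx 8.8493 \cdot 10^{-9}$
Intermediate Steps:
$A{\left(E \right)} = - \frac{E}{29}$ ($A{\left(E \right)} = E \left(- \frac{1}{29}\right) = - \frac{E}{29}$)
$t = 11234$ ($t = 12789 - 1555 = 11234$)
$G = 112992194$ ($G = 2 - \left(40592 - \frac{166}{29}\right) \left(38537 - 41321\right) = 2 - \left(40592 - \frac{166}{29}\right) \left(-2784\right) = 2 - \frac{1177002}{29} \left(-2784\right) = 2 - -112992192 = 2 + 112992192 = 112992194$)
$\frac{1}{G + t} = \frac{1}{112992194 + 11234} = \frac{1}{113003428}$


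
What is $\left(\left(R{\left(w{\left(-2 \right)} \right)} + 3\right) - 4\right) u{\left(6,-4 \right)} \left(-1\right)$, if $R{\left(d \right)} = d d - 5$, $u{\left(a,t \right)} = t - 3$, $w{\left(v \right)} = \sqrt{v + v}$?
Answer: $-70$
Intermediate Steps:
$w{\left(v \right)} = \sqrt{2} \sqrt{v}$ ($w{\left(v \right)} = \sqrt{2 v} = \sqrt{2} \sqrt{v}$)
$u{\left(a,t \right)} = -3 + t$
$R{\left(d \right)} = -5 + d^{2}$ ($R{\left(d \right)} = d^{2} - 5 = -5 + d^{2}$)
$\left(\left(R{\left(w{\left(-2 \right)} \right)} + 3\right) - 4\right) u{\left(6,-4 \right)} \left(-1\right) = \left(\left(\left(-5 + \left(\sqrt{2} \sqrt{-2}\right)^{2}\right) + 3\right) - 4\right) \left(-3 - 4\right) \left(-1\right) = \left(\left(\left(-5 + \left(\sqrt{2} i \sqrt{2}\right)^{2}\right) + 3\right) - 4\right) \left(-7\right) \left(-1\right) = \left(\left(\left(-5 + \left(2 i\right)^{2}\right) + 3\right) - 4\right) \left(-7\right) \left(-1\right) = \left(\left(\left(-5 - 4\right) + 3\right) - 4\right) \left(-7\right) \left(-1\right) = \left(\left(-9 + 3\right) - 4\right) \left(-7\right) \left(-1\right) = \left(-6 - 4\right) \left(-7\right) \left(-1\right) = \left(-10\right) \left(-7\right) \left(-1\right) = 70 \left(-1\right) = -70$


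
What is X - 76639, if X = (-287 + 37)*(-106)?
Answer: -50139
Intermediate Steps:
X = 26500 (X = -250*(-106) = 26500)
X - 76639 = 26500 - 76639 = -50139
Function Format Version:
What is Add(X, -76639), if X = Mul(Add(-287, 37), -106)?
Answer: -50139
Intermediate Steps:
X = 26500 (X = Mul(-250, -106) = 26500)
Add(X, -76639) = Add(26500, -76639) = -50139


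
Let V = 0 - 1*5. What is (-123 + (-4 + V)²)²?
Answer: 1764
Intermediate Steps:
V = -5 (V = 0 - 5 = -5)
(-123 + (-4 + V)²)² = (-123 + (-4 - 5)²)² = (-123 + (-9)²)² = (-123 + 81)² = (-42)² = 1764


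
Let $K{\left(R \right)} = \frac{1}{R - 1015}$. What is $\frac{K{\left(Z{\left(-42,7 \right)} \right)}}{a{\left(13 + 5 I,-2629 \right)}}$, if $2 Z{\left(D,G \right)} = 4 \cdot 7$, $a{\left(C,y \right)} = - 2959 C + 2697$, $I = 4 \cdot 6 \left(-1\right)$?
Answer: $- \frac{1}{319629310} \approx -3.1286 \cdot 10^{-9}$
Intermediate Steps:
$I = -24$ ($I = 4 \left(-6\right) = -24$)
$a{\left(C,y \right)} = 2697 - 2959 C$
$Z{\left(D,G \right)} = 14$ ($Z{\left(D,G \right)} = \frac{4 \cdot 7}{2} = \frac{1}{2} \cdot 28 = 14$)
$K{\left(R \right)} = \frac{1}{-1015 + R}$
$\frac{K{\left(Z{\left(-42,7 \right)} \right)}}{a{\left(13 + 5 I,-2629 \right)}} = \frac{1}{\left(-1015 + 14\right) \left(2697 - 2959 \left(13 + 5 \left(-24\right)\right)\right)} = \frac{1}{\left(-1001\right) \left(2697 - 2959 \left(13 - 120\right)\right)} = - \frac{1}{1001 \left(2697 - -316613\right)} = - \frac{1}{1001 \left(2697 + 316613\right)} = - \frac{1}{1001 \cdot 319310} = \left(- \frac{1}{1001}\right) \frac{1}{319310} = - \frac{1}{319629310}$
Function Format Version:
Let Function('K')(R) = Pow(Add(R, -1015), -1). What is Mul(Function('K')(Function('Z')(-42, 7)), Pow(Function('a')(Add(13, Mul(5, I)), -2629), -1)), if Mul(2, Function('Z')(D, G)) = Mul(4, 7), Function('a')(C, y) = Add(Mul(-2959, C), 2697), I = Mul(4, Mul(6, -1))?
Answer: Rational(-1, 319629310) ≈ -3.1286e-9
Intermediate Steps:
I = -24 (I = Mul(4, -6) = -24)
Function('a')(C, y) = Add(2697, Mul(-2959, C))
Function('Z')(D, G) = 14 (Function('Z')(D, G) = Mul(Rational(1, 2), Mul(4, 7)) = Mul(Rational(1, 2), 28) = 14)
Function('K')(R) = Pow(Add(-1015, R), -1)
Mul(Function('K')(Function('Z')(-42, 7)), Pow(Function('a')(Add(13, Mul(5, I)), -2629), -1)) = Mul(Pow(Add(-1015, 14), -1), Pow(Add(2697, Mul(-2959, Add(13, Mul(5, -24)))), -1)) = Mul(Pow(-1001, -1), Pow(Add(2697, Mul(-2959, Add(13, -120))), -1)) = Mul(Rational(-1, 1001), Pow(Add(2697, Mul(-2959, -107)), -1)) = Mul(Rational(-1, 1001), Pow(Add(2697, 316613), -1)) = Mul(Rational(-1, 1001), Pow(319310, -1)) = Mul(Rational(-1, 1001), Rational(1, 319310)) = Rational(-1, 319629310)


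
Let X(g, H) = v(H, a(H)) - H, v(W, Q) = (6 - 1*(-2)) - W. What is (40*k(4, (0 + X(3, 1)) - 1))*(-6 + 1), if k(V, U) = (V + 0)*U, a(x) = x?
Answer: -4000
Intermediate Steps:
v(W, Q) = 8 - W (v(W, Q) = (6 + 2) - W = 8 - W)
X(g, H) = 8 - 2*H (X(g, H) = (8 - H) - H = 8 - 2*H)
k(V, U) = U*V (k(V, U) = V*U = U*V)
(40*k(4, (0 + X(3, 1)) - 1))*(-6 + 1) = (40*(((0 + (8 - 2*1)) - 1)*4))*(-6 + 1) = (40*(((0 + (8 - 2)) - 1)*4))*(-5) = (40*(((0 + 6) - 1)*4))*(-5) = (40*((6 - 1)*4))*(-5) = (40*(5*4))*(-5) = (40*20)*(-5) = 800*(-5) = -4000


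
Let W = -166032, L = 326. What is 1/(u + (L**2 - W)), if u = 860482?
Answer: 1/1132790 ≈ 8.8278e-7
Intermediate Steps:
1/(u + (L**2 - W)) = 1/(860482 + (326**2 - 1*(-166032))) = 1/(860482 + (106276 + 166032)) = 1/(860482 + 272308) = 1/1132790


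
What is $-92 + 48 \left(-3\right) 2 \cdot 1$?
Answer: $-380$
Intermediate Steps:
$-92 + 48 \left(-3\right) 2 \cdot 1 = -92 + 48 \left(\left(-6\right) 1\right) = -92 + 48 \left(-6\right) = -92 - 288 = -380$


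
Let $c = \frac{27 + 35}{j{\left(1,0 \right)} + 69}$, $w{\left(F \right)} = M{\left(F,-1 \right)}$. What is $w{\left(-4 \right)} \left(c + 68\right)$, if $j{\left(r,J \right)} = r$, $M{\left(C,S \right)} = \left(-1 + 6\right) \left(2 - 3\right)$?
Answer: $- \frac{2411}{7} \approx -344.43$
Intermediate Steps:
$M{\left(C,S \right)} = -5$ ($M{\left(C,S \right)} = 5 \left(-1\right) = -5$)
$w{\left(F \right)} = -5$
$c = \frac{31}{35}$ ($c = \frac{27 + 35}{1 + 69} = \frac{62}{70} = 62 \cdot \frac{1}{70} = \frac{31}{35} \approx 0.88571$)
$w{\left(-4 \right)} \left(c + 68\right) = - 5 \left(\frac{31}{35} + 68\right) = \left(-5\right) \frac{2411}{35} = - \frac{2411}{7}$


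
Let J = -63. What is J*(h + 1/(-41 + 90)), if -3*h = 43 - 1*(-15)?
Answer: 8517/7 ≈ 1216.7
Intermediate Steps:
h = -58/3 (h = -(43 - 1*(-15))/3 = -(43 + 15)/3 = -1/3*58 = -58/3 ≈ -19.333)
J*(h + 1/(-41 + 90)) = -63*(-58/3 + 1/(-41 + 90)) = -63*(-58/3 + 1/49) = -63*(-2839/147) = 8517/7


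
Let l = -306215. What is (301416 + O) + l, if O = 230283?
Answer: 225484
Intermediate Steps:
(301416 + O) + l = (301416 + 230283) - 306215 = 531699 - 306215 = 225484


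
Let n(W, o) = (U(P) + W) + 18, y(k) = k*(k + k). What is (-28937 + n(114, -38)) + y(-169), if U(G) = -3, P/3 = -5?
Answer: 28314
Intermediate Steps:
P = -15 (P = 3*(-5) = -15)
y(k) = 2*k**2 (y(k) = k*(2*k) = 2*k**2)
n(W, o) = 15 + W (n(W, o) = (-3 + W) + 18 = 15 + W)
(-28937 + n(114, -38)) + y(-169) = (-28937 + (15 + 114)) + 2*(-169)**2 = (-28937 + 129) + 2*28561 = -28808 + 57122 = 28314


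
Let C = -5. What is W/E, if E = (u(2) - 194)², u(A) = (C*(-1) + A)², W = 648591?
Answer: 648591/21025 ≈ 30.849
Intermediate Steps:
u(A) = (5 + A)² (u(A) = (-5*(-1) + A)² = (5 + A)²)
E = 21025 (E = ((5 + 2)² - 194)² = (7² - 194)² = (49 - 194)² = (-145)² = 21025)
W/E = 648591/21025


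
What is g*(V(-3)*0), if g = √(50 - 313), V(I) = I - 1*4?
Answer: 0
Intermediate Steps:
V(I) = -4 + I (V(I) = I - 4 = -4 + I)
g = I*√263 (g = √(-263) = I*√263 ≈ 16.217*I)
g*(V(-3)*0) = (I*√263)*((-4 - 3)*0) = (I*√263)*(-7*0) = (I*√263)*0 = 0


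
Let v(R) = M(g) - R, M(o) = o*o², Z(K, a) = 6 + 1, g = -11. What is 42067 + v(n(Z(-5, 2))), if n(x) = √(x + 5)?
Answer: 40736 - 2*√3 ≈ 40733.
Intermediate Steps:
Z(K, a) = 7
M(o) = o³
n(x) = √(5 + x)
v(R) = -1331 - R (v(R) = (-11)³ - R = -1331 - R)
42067 + v(n(Z(-5, 2))) = 42067 + (-1331 - √(5 + 7)) = 42067 + (-1331 - √12) = 42067 + (-1331 - 2*√3) = 40736 - 2*√3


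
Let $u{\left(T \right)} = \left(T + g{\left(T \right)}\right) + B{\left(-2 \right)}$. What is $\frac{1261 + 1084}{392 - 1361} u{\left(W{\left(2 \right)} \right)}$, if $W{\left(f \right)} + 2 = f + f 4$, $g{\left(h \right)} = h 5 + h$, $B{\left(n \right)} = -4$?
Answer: $- \frac{121940}{969} \approx -125.84$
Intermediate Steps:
$g{\left(h \right)} = 6 h$ ($g{\left(h \right)} = 5 h + h = 6 h$)
$W{\left(f \right)} = -2 + 5 f$ ($W{\left(f \right)} = -2 + \left(f + f 4\right) = -2 + \left(f + 4 f\right) = -2 + 5 f$)
$u{\left(T \right)} = -4 + 7 T$ ($u{\left(T \right)} = \left(T + 6 T\right) - 4 = 7 T - 4 = -4 + 7 T$)
$\frac{1261 + 1084}{392 - 1361} u{\left(W{\left(2 \right)} \right)} = \frac{1261 + 1084}{392 - 1361} \left(-4 + 7 \left(-2 + 5 \cdot 2\right)\right) = \frac{2345}{-969} \left(-4 + 7 \left(-2 + 10\right)\right) = 2345 \left(- \frac{1}{969}\right) \left(-4 + 7 \cdot 8\right) = - \frac{2345 \left(-4 + 56\right)}{969} = \left(- \frac{2345}{969}\right) 52 = - \frac{121940}{969}$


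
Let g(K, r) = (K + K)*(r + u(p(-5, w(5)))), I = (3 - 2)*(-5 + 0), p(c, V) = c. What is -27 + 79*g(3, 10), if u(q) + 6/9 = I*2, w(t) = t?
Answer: -343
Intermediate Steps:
I = -5 (I = 1*(-5) = -5)
u(q) = -32/3 (u(q) = -⅔ - 5*2 = -⅔ - 10 = -32/3)
g(K, r) = 2*K*(-32/3 + r) (g(K, r) = (K + K)*(r - 32/3) = (2*K)*(-32/3 + r) = 2*K*(-32/3 + r))
-27 + 79*g(3, 10) = -27 + 79*((⅔)*3*(-32 + 3*10)) = -27 + 79*((⅔)*3*(-32 + 30)) = -27 + 79*((⅔)*3*(-2)) = -27 + 79*(-4) = -27 - 316 = -343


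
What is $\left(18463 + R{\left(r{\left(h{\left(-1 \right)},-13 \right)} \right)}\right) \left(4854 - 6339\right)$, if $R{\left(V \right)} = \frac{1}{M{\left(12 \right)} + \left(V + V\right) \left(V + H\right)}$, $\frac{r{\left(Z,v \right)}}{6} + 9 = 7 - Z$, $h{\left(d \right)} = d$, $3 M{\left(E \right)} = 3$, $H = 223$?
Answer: $- \frac{71367894180}{2603} \approx -2.7418 \cdot 10^{7}$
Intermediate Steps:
$M{\left(E \right)} = 1$ ($M{\left(E \right)} = \frac{1}{3} \cdot 3 = 1$)
$r{\left(Z,v \right)} = -12 - 6 Z$ ($r{\left(Z,v \right)} = -54 + 6 \left(7 - Z\right) = -54 - \left(-42 + 6 Z\right) = -12 - 6 Z$)
$R{\left(V \right)} = \frac{1}{1 + 2 V \left(223 + V\right)}$ ($R{\left(V \right)} = \frac{1}{1 + \left(V + V\right) \left(V + 223\right)} = \frac{1}{1 + 2 V \left(223 + V\right)}$)
$\left(18463 + R{\left(r{\left(h{\left(-1 \right)},-13 \right)} \right)}\right) \left(4854 - 6339\right) = \left(18463 + \frac{1}{1 + 2 \left(-12 - -6\right)^{2} + 446 \left(-12 - -6\right)}\right) \left(4854 - 6339\right) = \left(18463 + \frac{1}{1 + 2 \left(-12 + 6\right)^{2} + 446 \left(-12 + 6\right)}\right) \left(-1485\right) = \left(18463 + \frac{1}{1 + 2 \left(-6\right)^{2} + 446 \left(-6\right)}\right) \left(-1485\right) = \left(18463 + \frac{1}{1 + 2 \cdot 36 - 2676}\right) \left(-1485\right) = \left(18463 + \frac{1}{1 + 72 - 2676}\right) \left(-1485\right) = \left(18463 + \frac{1}{-2603}\right) \left(-1485\right) = \left(18463 - \frac{1}{2603}\right) \left(-1485\right) = \frac{48059188}{2603} \left(-1485\right) = - \frac{71367894180}{2603}$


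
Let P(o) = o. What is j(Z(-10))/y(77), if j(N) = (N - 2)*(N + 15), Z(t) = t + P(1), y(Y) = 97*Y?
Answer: -6/679 ≈ -0.0088365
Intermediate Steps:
Z(t) = 1 + t (Z(t) = t + 1 = 1 + t)
j(N) = (-2 + N)*(15 + N)
j(Z(-10))/y(77) = (-30 + (1 - 10)**2 + 13*(1 - 10))/((97*77)) = (-30 + (-9)**2 + 13*(-9))/7469 = (-30 + 81 - 117)*(1/7469) = -66*1/7469 = -6/679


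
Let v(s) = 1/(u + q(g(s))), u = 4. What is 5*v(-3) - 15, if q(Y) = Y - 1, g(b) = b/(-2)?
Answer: -125/9 ≈ -13.889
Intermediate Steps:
g(b) = -b/2 (g(b) = b*(-½) = -b/2)
q(Y) = -1 + Y
v(s) = 1/(3 - s/2) (v(s) = 1/(4 + (-1 - s/2)) = 1/(3 - s/2))
5*v(-3) - 15 = 5*(-2/(-6 - 3)) - 15 = 5*(-2/(-9)) - 15 = 5*(-2*(-⅑)) - 15 = 5*(2/9) - 15 = 10/9 - 15 = -125/9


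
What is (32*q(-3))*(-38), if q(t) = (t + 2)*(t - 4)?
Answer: -8512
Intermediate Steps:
q(t) = (-4 + t)*(2 + t) (q(t) = (2 + t)*(-4 + t) = (-4 + t)*(2 + t))
(32*q(-3))*(-38) = (32*(-8 + (-3)² - 2*(-3)))*(-38) = (32*(-8 + 9 + 6))*(-38) = (32*7)*(-38) = 224*(-38) = -8512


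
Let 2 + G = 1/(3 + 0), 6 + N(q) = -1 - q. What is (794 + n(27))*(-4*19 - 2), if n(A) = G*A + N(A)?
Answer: -55770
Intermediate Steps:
N(q) = -7 - q (N(q) = -6 + (-1 - q) = -7 - q)
G = -5/3 (G = -2 + 1/(3 + 0) = -2 + 1/3 = -2 + ⅓ = -5/3 ≈ -1.6667)
n(A) = -7 - 8*A/3 (n(A) = -5*A/3 + (-7 - A) = -7 - 8*A/3)
(794 + n(27))*(-4*19 - 2) = (794 + (-7 - 8/3*27))*(-4*19 - 2) = (794 + (-7 - 72))*(-76 - 2) = (794 - 79)*(-78) = 715*(-78) = -55770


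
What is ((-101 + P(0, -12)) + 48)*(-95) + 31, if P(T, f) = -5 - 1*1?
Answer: 5636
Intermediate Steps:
P(T, f) = -6 (P(T, f) = -5 - 1 = -6)
((-101 + P(0, -12)) + 48)*(-95) + 31 = ((-101 - 6) + 48)*(-95) + 31 = (-107 + 48)*(-95) + 31 = -59*(-95) + 31 = 5605 + 31 = 5636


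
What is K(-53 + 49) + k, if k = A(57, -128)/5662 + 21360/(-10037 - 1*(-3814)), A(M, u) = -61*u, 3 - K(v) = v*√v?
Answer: 16676371/17617313 + 8*I ≈ 0.94659 + 8.0*I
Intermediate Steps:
K(v) = 3 - v^(3/2) (K(v) = 3 - v*√v = 3 - v^(3/2))
k = -36175568/17617313 (k = -61*(-128)/5662 + 21360/(-10037 - 1*(-3814)) = 7808*(1/5662) + 21360/(-10037 + 3814) = 3904/2831 + 21360/(-6223) = 3904/2831 + 21360*(-1/6223) = 3904/2831 - 21360/6223 = -36175568/17617313 ≈ -2.0534)
K(-53 + 49) + k = (3 - (-53 + 49)^(3/2)) - 36175568/17617313 = (3 - (-4)^(3/2)) - 36175568/17617313 = (3 - (-8)*I) - 36175568/17617313 = (3 + 8*I) - 36175568/17617313 = 16676371/17617313 + 8*I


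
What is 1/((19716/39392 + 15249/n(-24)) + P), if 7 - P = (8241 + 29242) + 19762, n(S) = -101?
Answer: -994648/57081336547 ≈ -1.7425e-5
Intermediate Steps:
P = -57238 (P = 7 - ((8241 + 29242) + 19762) = 7 - (37483 + 19762) = 7 - 1*57245 = 7 - 57245 = -57238)
1/((19716/39392 + 15249/n(-24)) + P) = 1/((19716/39392 + 15249/(-101)) - 57238) = 1/((19716*(1/39392) + 15249*(-1/101)) - 57238) = 1/((4929/9848 - 15249/101) - 57238) = 1/(-149674323/994648 - 57238) = 1/(-57081336547/994648) = -994648/57081336547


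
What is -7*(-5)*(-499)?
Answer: -17465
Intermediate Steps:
-7*(-5)*(-499) = -1*(-35)*(-499) = 35*(-499) = -17465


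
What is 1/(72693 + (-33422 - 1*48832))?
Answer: -1/9561 ≈ -0.00010459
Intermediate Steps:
1/(72693 + (-33422 - 1*48832)) = 1/(72693 + (-33422 - 48832)) = 1/(72693 - 82254) = 1/(-9561) = -1/9561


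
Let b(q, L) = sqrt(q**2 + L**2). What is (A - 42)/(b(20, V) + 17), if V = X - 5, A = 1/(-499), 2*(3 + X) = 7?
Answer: -41918/37425 ≈ -1.1201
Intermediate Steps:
X = 1/2 (X = -3 + (1/2)*7 = -3 + 7/2 = 1/2 ≈ 0.50000)
A = -1/499 ≈ -0.0020040
V = -9/2 (V = 1/2 - 5 = -9/2 ≈ -4.5000)
b(q, L) = sqrt(L**2 + q**2)
(A - 42)/(b(20, V) + 17) = (-1/499 - 42)/(sqrt((-9/2)**2 + 20**2) + 17) = -20959/(499*(sqrt(81/4 + 400) + 17)) = -20959/(499*(sqrt(1681/4) + 17)) = -20959/(499*(41/2 + 17)) = -20959/(499*75/2) = -20959/499*2/75 = -41918/37425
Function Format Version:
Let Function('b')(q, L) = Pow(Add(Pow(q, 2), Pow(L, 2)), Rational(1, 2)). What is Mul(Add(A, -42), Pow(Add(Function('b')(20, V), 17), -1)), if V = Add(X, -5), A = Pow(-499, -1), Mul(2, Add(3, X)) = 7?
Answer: Rational(-41918, 37425) ≈ -1.1201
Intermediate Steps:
X = Rational(1, 2) (X = Add(-3, Mul(Rational(1, 2), 7)) = Add(-3, Rational(7, 2)) = Rational(1, 2) ≈ 0.50000)
A = Rational(-1, 499) ≈ -0.0020040
V = Rational(-9, 2) (V = Add(Rational(1, 2), -5) = Rational(-9, 2) ≈ -4.5000)
Function('b')(q, L) = Pow(Add(Pow(L, 2), Pow(q, 2)), Rational(1, 2))
Mul(Add(A, -42), Pow(Add(Function('b')(20, V), 17), -1)) = Mul(Add(Rational(-1, 499), -42), Pow(Add(Pow(Add(Pow(Rational(-9, 2), 2), Pow(20, 2)), Rational(1, 2)), 17), -1)) = Mul(Rational(-20959, 499), Pow(Add(Pow(Add(Rational(81, 4), 400), Rational(1, 2)), 17), -1)) = Mul(Rational(-20959, 499), Pow(Add(Pow(Rational(1681, 4), Rational(1, 2)), 17), -1)) = Mul(Rational(-20959, 499), Pow(Add(Rational(41, 2), 17), -1)) = Mul(Rational(-20959, 499), Pow(Rational(75, 2), -1)) = Mul(Rational(-20959, 499), Rational(2, 75)) = Rational(-41918, 37425)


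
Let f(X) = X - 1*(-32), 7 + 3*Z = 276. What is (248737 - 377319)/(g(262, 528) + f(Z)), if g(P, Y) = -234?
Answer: 385746/337 ≈ 1144.6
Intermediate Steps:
Z = 269/3 (Z = -7/3 + (1/3)*276 = -7/3 + 92 = 269/3 ≈ 89.667)
f(X) = 32 + X (f(X) = X + 32 = 32 + X)
(248737 - 377319)/(g(262, 528) + f(Z)) = (248737 - 377319)/(-234 + (32 + 269/3)) = -128582/(-234 + 365/3) = -128582/(-337/3) = -128582*(-3/337) = 385746/337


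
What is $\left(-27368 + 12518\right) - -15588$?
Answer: $738$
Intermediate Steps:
$\left(-27368 + 12518\right) - -15588 = -14850 + 15588 = 738$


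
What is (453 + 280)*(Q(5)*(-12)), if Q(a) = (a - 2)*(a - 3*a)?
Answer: 263880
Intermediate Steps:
Q(a) = -2*a*(-2 + a) (Q(a) = (-2 + a)*(-2*a) = -2*a*(-2 + a))
(453 + 280)*(Q(5)*(-12)) = (453 + 280)*((2*5*(2 - 1*5))*(-12)) = 733*((2*5*(2 - 5))*(-12)) = 733*((2*5*(-3))*(-12)) = 733*(-30*(-12)) = 733*360 = 263880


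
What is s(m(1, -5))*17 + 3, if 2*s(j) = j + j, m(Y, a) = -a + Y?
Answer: 105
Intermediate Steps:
m(Y, a) = Y - a
s(j) = j (s(j) = (j + j)/2 = (2*j)/2 = j)
s(m(1, -5))*17 + 3 = (1 - 1*(-5))*17 + 3 = (1 + 5)*17 + 3 = 6*17 + 3 = 102 + 3 = 105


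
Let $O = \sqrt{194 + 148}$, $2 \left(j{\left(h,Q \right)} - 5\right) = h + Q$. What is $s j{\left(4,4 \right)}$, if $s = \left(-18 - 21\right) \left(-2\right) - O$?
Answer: $702 - 27 \sqrt{38} \approx 535.56$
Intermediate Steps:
$j{\left(h,Q \right)} = 5 + \frac{Q}{2} + \frac{h}{2}$ ($j{\left(h,Q \right)} = 5 + \frac{h + Q}{2} = 5 + \frac{Q + h}{2} = 5 + \left(\frac{Q}{2} + \frac{h}{2}\right) = 5 + \frac{Q}{2} + \frac{h}{2}$)
$O = 3 \sqrt{38}$ ($O = \sqrt{342} = 3 \sqrt{38} \approx 18.493$)
$s = 78 - 3 \sqrt{38}$ ($s = \left(-18 - 21\right) \left(-2\right) - 3 \sqrt{38} = \left(-39\right) \left(-2\right) - 3 \sqrt{38} = 78 - 3 \sqrt{38} \approx 59.507$)
$s j{\left(4,4 \right)} = \left(78 - 3 \sqrt{38}\right) \left(5 + \frac{1}{2} \cdot 4 + \frac{1}{2} \cdot 4\right) = \left(78 - 3 \sqrt{38}\right) \left(5 + 2 + 2\right) = \left(78 - 3 \sqrt{38}\right) 9 = 702 - 27 \sqrt{38}$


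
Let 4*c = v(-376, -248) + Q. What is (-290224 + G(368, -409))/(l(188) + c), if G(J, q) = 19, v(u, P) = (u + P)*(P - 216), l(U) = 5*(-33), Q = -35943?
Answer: -386940/84311 ≈ -4.5894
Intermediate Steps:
l(U) = -165
v(u, P) = (-216 + P)*(P + u) (v(u, P) = (P + u)*(-216 + P) = (-216 + P)*(P + u))
c = 253593/4 (c = (((-248)² - 216*(-248) - 216*(-376) - 248*(-376)) - 35943)/4 = ((61504 + 53568 + 81216 + 93248) - 35943)/4 = (289536 - 35943)/4 = (¼)*253593 = 253593/4 ≈ 63398.)
(-290224 + G(368, -409))/(l(188) + c) = (-290224 + 19)/(-165 + 253593/4) = -290205/252933/4 = -290205*4/252933 = -386940/84311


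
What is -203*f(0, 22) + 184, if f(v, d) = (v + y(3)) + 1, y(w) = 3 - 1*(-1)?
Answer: -831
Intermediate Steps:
y(w) = 4 (y(w) = 3 + 1 = 4)
f(v, d) = 5 + v (f(v, d) = (v + 4) + 1 = (4 + v) + 1 = 5 + v)
-203*f(0, 22) + 184 = -203*(5 + 0) + 184 = -203*5 + 184 = -1015 + 184 = -831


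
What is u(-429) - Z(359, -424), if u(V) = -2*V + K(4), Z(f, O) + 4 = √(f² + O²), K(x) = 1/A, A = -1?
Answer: 861 - √308657 ≈ 305.43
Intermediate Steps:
K(x) = -1 (K(x) = 1/(-1) = -1)
Z(f, O) = -4 + √(O² + f²) (Z(f, O) = -4 + √(f² + O²) = -4 + √(O² + f²))
u(V) = -1 - 2*V (u(V) = -2*V - 1 = -1 - 2*V)
u(-429) - Z(359, -424) = (-1 - 2*(-429)) - (-4 + √((-424)² + 359²)) = (-1 + 858) - (-4 + √(179776 + 128881)) = 857 - (-4 + √308657) = 857 + (4 - √308657) = 861 - √308657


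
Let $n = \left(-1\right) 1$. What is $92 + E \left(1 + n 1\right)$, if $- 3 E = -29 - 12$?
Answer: $92$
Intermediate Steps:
$n = -1$
$E = \frac{41}{3}$ ($E = - \frac{-29 - 12}{3} = \left(- \frac{1}{3}\right) \left(-41\right) = \frac{41}{3} \approx 13.667$)
$92 + E \left(1 + n 1\right) = 92 + \frac{41 \left(1 - 1\right)}{3} = 92 + \frac{41}{3} \cdot 0 = 92 + 0 = 92$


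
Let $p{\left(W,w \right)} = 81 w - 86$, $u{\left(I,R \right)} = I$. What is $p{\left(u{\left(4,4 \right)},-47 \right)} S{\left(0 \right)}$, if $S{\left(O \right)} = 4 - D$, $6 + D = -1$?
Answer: $-42823$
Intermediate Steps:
$D = -7$ ($D = -6 - 1 = -7$)
$p{\left(W,w \right)} = -86 + 81 w$
$S{\left(O \right)} = 11$ ($S{\left(O \right)} = 4 - -7 = 4 + 7 = 11$)
$p{\left(u{\left(4,4 \right)},-47 \right)} S{\left(0 \right)} = \left(-86 + 81 \left(-47\right)\right) 11 = \left(-86 - 3807\right) 11 = \left(-3893\right) 11 = -42823$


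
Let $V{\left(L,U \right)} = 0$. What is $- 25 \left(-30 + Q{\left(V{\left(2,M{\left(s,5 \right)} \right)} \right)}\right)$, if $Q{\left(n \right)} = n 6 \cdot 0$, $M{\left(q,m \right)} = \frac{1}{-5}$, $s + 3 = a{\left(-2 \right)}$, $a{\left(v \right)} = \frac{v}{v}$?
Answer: $750$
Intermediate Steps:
$a{\left(v \right)} = 1$
$s = -2$ ($s = -3 + 1 = -2$)
$M{\left(q,m \right)} = - \frac{1}{5}$
$Q{\left(n \right)} = 0$ ($Q{\left(n \right)} = 6 n 0 = 0$)
$- 25 \left(-30 + Q{\left(V{\left(2,M{\left(s,5 \right)} \right)} \right)}\right) = - 25 \left(-30 + 0\right) = - 25 \left(-30\right) = \left(-1\right) \left(-750\right) = 750$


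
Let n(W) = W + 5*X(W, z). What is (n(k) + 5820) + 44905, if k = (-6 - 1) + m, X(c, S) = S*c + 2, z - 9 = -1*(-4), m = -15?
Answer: 49283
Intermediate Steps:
z = 13 (z = 9 - 1*(-4) = 9 + 4 = 13)
X(c, S) = 2 + S*c
k = -22 (k = (-6 - 1) - 15 = -7 - 15 = -22)
n(W) = 10 + 66*W (n(W) = W + 5*(2 + 13*W) = W + (10 + 65*W) = 10 + 66*W)
(n(k) + 5820) + 44905 = ((10 + 66*(-22)) + 5820) + 44905 = ((10 - 1452) + 5820) + 44905 = (-1442 + 5820) + 44905 = 4378 + 44905 = 49283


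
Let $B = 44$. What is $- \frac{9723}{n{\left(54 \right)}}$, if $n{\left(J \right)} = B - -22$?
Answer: $- \frac{3241}{22} \approx -147.32$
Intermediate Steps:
$n{\left(J \right)} = 66$ ($n{\left(J \right)} = 44 - -22 = 44 + 22 = 66$)
$- \frac{9723}{n{\left(54 \right)}} = - \frac{9723}{66} = \left(-9723\right) \frac{1}{66} = - \frac{3241}{22}$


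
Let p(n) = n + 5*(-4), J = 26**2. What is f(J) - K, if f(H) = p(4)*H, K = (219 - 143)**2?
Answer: -16592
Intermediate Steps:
J = 676
p(n) = -20 + n (p(n) = n - 20 = -20 + n)
K = 5776 (K = 76**2 = 5776)
f(H) = -16*H (f(H) = (-20 + 4)*H = -16*H)
f(J) - K = -16*676 - 1*5776 = -10816 - 5776 = -16592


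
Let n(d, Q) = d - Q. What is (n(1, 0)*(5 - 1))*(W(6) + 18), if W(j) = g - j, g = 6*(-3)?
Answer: -24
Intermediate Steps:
g = -18
W(j) = -18 - j
(n(1, 0)*(5 - 1))*(W(6) + 18) = ((1 - 1*0)*(5 - 1))*((-18 - 1*6) + 18) = ((1 + 0)*4)*((-18 - 6) + 18) = (1*4)*(-24 + 18) = 4*(-6) = -24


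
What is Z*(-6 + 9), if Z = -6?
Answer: -18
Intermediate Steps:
Z*(-6 + 9) = -6*(-6 + 9) = -6*3 = -18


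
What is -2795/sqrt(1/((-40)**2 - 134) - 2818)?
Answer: 2795*I*sqrt(6056320142)/4131187 ≈ 52.652*I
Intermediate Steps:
-2795/sqrt(1/((-40)**2 - 134) - 2818) = -2795/sqrt(1/(1600 - 134) - 2818) = -2795/sqrt(1/1466 - 2818) = -2795*(-I*sqrt(6056320142)/4131187) = -(-2795)*I*sqrt(6056320142)/4131187 = 2795*I*sqrt(6056320142)/4131187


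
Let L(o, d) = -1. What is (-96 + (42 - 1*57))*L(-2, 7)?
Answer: 111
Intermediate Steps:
(-96 + (42 - 1*57))*L(-2, 7) = (-96 + (42 - 1*57))*(-1) = (-96 + (42 - 57))*(-1) = (-96 - 15)*(-1) = -111*(-1) = 111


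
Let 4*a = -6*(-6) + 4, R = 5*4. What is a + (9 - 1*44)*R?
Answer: -690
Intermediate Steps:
R = 20
a = 10 (a = (-6*(-6) + 4)/4 = (36 + 4)/4 = (¼)*40 = 10)
a + (9 - 1*44)*R = 10 + (9 - 1*44)*20 = 10 + (9 - 44)*20 = 10 - 35*20 = 10 - 700 = -690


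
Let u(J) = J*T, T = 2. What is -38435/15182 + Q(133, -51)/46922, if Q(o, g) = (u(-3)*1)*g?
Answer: -899400689/356184902 ≈ -2.5251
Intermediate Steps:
u(J) = 2*J (u(J) = J*2 = 2*J)
Q(o, g) = -6*g (Q(o, g) = ((2*(-3))*1)*g = (-6*1)*g = -6*g)
-38435/15182 + Q(133, -51)/46922 = -38435/15182 - 6*(-51)/46922 = -38435*1/15182 + 306*(1/46922) = -38435/15182 + 153/23461 = -899400689/356184902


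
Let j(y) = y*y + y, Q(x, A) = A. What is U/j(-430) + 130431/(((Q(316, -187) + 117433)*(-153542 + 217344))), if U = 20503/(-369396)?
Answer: 727876544371487/42478484880598972920 ≈ 1.7135e-5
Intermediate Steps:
U = -20503/369396 (U = 20503*(-1/369396) = -20503/369396 ≈ -0.055504)
j(y) = y + y² (j(y) = y² + y = y + y²)
U/j(-430) + 130431/(((Q(316, -187) + 117433)*(-153542 + 217344))) = -20503*(-1/(430*(1 - 430)))/369396 + 130431/(((-187 + 117433)*(-153542 + 217344))) = -20503/(369396*((-430*(-429)))) + 130431/((117246*63802)) = -20503/369396/184470 + 130431/7480529292 = -20503/369396*1/184470 + 130431*(1/7480529292) = -20503/68142480120 + 43477/2493509764 = 727876544371487/42478484880598972920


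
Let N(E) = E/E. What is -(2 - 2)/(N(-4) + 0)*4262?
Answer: 0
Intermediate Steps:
N(E) = 1
-(2 - 2)/(N(-4) + 0)*4262 = -(2 - 2)/(1 + 0)*4262 = -0/1*4262 = -0*4262 = -1*0*4262 = 0*4262 = 0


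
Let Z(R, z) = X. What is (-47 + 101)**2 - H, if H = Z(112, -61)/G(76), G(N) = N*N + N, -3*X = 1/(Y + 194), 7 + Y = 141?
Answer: 16791401089/5758368 ≈ 2916.0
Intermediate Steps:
Y = 134 (Y = -7 + 141 = 134)
X = -1/984 (X = -1/(3*(134 + 194)) = -1/3/328 = -1/3*1/328 = -1/984 ≈ -0.0010163)
Z(R, z) = -1/984
G(N) = N + N**2 (G(N) = N**2 + N = N + N**2)
H = -1/5758368 (H = -1/(76*(1 + 76))/984 = -1/(984*(76*77)) = -1/984/5852 = -1/984*1/5852 = -1/5758368 ≈ -1.7366e-7)
(-47 + 101)**2 - H = (-47 + 101)**2 - 1*(-1/5758368) = 54**2 + 1/5758368 = 2916 + 1/5758368 = 16791401089/5758368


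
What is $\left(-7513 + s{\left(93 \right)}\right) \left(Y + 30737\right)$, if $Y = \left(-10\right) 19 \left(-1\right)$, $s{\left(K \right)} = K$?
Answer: $-229478340$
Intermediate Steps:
$Y = 190$ ($Y = \left(-190\right) \left(-1\right) = 190$)
$\left(-7513 + s{\left(93 \right)}\right) \left(Y + 30737\right) = \left(-7513 + 93\right) \left(190 + 30737\right) = \left(-7420\right) 30927 = -229478340$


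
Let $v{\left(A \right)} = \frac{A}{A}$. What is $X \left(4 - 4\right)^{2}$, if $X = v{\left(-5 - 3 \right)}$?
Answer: $0$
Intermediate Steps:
$v{\left(A \right)} = 1$
$X = 1$
$X \left(4 - 4\right)^{2} = 1 \left(4 - 4\right)^{2} = 1 \cdot 0^{2} = 1 \cdot 0 = 0$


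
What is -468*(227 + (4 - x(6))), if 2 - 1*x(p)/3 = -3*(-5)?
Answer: -126360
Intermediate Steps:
x(p) = -39 (x(p) = 6 - (-9)*(-5) = 6 - 3*15 = 6 - 45 = -39)
-468*(227 + (4 - x(6))) = -468*(227 + (4 - 1*(-39))) = -468*(227 + (4 + 39)) = -468*(227 + 43) = -468*270 = -126360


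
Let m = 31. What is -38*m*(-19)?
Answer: 22382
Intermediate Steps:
-38*m*(-19) = -38*31*(-19) = -1178*(-19) = 22382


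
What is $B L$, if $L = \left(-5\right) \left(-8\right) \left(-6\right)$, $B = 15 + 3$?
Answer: $-4320$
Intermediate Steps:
$B = 18$
$L = -240$ ($L = 40 \left(-6\right) = -240$)
$B L = 18 \left(-240\right) = -4320$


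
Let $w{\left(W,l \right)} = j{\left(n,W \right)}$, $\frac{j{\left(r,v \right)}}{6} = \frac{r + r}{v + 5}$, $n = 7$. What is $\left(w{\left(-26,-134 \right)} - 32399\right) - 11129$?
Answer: $-43532$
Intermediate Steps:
$j{\left(r,v \right)} = \frac{12 r}{5 + v}$ ($j{\left(r,v \right)} = 6 \frac{r + r}{v + 5} = 6 \frac{2 r}{5 + v} = \frac{12 r}{5 + v}$)
$w{\left(W,l \right)} = \frac{84}{5 + W}$ ($w{\left(W,l \right)} = 12 \cdot 7 \frac{1}{5 + W} = \frac{84}{5 + W}$)
$\left(w{\left(-26,-134 \right)} - 32399\right) - 11129 = \left(\frac{84}{5 - 26} - 32399\right) - 11129 = \left(\frac{84}{-21} - 32399\right) - 11129 = \left(84 \left(- \frac{1}{21}\right) - 32399\right) - 11129 = \left(-4 - 32399\right) - 11129 = -32403 - 11129 = -43532$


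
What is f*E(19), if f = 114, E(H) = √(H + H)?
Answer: 114*√38 ≈ 702.74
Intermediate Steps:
E(H) = √2*√H (E(H) = √(2*H) = √2*√H)
f*E(19) = 114*(√2*√19) = 114*√38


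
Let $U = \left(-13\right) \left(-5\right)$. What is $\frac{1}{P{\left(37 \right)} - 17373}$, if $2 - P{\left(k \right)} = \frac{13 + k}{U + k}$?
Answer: $- \frac{51}{885946} \approx -5.7566 \cdot 10^{-5}$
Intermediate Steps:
$U = 65$
$P{\left(k \right)} = 2 - \frac{13 + k}{65 + k}$
$\frac{1}{P{\left(37 \right)} - 17373} = \frac{1}{\frac{117 + 37}{65 + 37} - 17373} = \frac{1}{\frac{1}{102} \cdot 154 - 17373} = \frac{1}{\frac{77}{51} - 17373} = \frac{1}{- \frac{885946}{51}} = - \frac{51}{885946}$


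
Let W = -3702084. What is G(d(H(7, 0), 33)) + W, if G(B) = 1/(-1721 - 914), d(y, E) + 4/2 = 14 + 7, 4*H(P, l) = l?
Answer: -9754991341/2635 ≈ -3.7021e+6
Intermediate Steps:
H(P, l) = l/4
d(y, E) = 19 (d(y, E) = -2 + (14 + 7) = -2 + 21 = 19)
G(B) = -1/2635 (G(B) = 1/(-2635) = -1/2635)
G(d(H(7, 0), 33)) + W = -1/2635 - 3702084 = -9754991341/2635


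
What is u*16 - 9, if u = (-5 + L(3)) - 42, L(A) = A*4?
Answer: -569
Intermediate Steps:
L(A) = 4*A
u = -35 (u = (-5 + 4*3) - 42 = (-5 + 12) - 42 = 7 - 42 = -35)
u*16 - 9 = -35*16 - 9 = -560 - 9 = -569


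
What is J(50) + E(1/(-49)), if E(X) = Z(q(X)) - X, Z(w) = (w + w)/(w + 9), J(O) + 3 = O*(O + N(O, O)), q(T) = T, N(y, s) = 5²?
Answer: 40392831/10780 ≈ 3747.0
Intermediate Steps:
N(y, s) = 25
J(O) = -3 + O*(25 + O) (J(O) = -3 + O*(O + 25) = -3 + O*(25 + O))
Z(w) = 2*w/(9 + w) (Z(w) = (2*w)/(9 + w) = 2*w/(9 + w))
E(X) = -X + 2*X/(9 + X) (E(X) = 2*X/(9 + X) - X = -X + 2*X/(9 + X))
J(50) + E(1/(-49)) = (-3 + 50² + 25*50) + (-7 - 1/(-49))/((-49)*(9 + 1/(-49))) = (-3 + 2500 + 1250) - (-7 - 1*(-1/49))/(49*(9 - 1/49)) = 3747 - (-7 + 1/49)/(49*440/49) = 3747 - 1/49*49/440*(-342/49) = 3747 + 171/10780 = 40392831/10780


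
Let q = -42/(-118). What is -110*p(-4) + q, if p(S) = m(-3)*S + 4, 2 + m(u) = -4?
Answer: -181699/59 ≈ -3079.6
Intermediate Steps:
m(u) = -6 (m(u) = -2 - 4 = -6)
q = 21/59 (q = -42*(-1/118) = 21/59 ≈ 0.35593)
p(S) = 4 - 6*S (p(S) = -6*S + 4 = 4 - 6*S)
-110*p(-4) + q = -110*(4 - 6*(-4)) + 21/59 = -110*(4 + 24) + 21/59 = -110*28 + 21/59 = -3080 + 21/59 = -181699/59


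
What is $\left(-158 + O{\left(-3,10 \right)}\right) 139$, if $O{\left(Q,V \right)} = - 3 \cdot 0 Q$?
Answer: $-21962$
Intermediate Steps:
$O{\left(Q,V \right)} = 0$ ($O{\left(Q,V \right)} = \left(-3\right) 0 = 0$)
$\left(-158 + O{\left(-3,10 \right)}\right) 139 = \left(-158 + 0\right) 139 = \left(-158\right) 139 = -21962$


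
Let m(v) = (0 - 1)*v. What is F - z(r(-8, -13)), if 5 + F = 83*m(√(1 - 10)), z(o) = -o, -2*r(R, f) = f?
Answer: 3/2 - 249*I ≈ 1.5 - 249.0*I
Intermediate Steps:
r(R, f) = -f/2
m(v) = -v
F = -5 - 249*I (F = -5 + 83*(-√(1 - 10)) = -5 + 83*(-√(-9)) = -5 + 83*(-3*I) = -5 - 249*I ≈ -5.0 - 249.0*I)
F - z(r(-8, -13)) = (-5 - 249*I) - (-1)*(-½*(-13)) = (-5 - 249*I) - (-1)*13/2 = (-5 - 249*I) - 1*(-13/2) = (-5 - 249*I) + 13/2 = 3/2 - 249*I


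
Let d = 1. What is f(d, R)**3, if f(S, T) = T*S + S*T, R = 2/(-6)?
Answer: -8/27 ≈ -0.29630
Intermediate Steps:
R = -1/3 (R = 2*(-1/6) = -1/3 ≈ -0.33333)
f(S, T) = 2*S*T (f(S, T) = S*T + S*T = 2*S*T)
f(d, R)**3 = (2*1*(-1/3))**3 = (-2/3)**3 = -8/27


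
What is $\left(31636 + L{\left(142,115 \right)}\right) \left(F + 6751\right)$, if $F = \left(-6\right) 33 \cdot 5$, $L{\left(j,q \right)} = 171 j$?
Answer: $322143598$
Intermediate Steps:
$F = -990$ ($F = \left(-198\right) 5 = -990$)
$\left(31636 + L{\left(142,115 \right)}\right) \left(F + 6751\right) = \left(31636 + 171 \cdot 142\right) \left(-990 + 6751\right) = \left(31636 + 24282\right) 5761 = 55918 \cdot 5761 = 322143598$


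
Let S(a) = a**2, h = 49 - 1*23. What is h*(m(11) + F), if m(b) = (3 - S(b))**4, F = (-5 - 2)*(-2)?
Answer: 5040822540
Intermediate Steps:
h = 26 (h = 49 - 23 = 26)
F = 14 (F = -7*(-2) = 14)
m(b) = (3 - b**2)**4
h*(m(11) + F) = 26*((-3 + 11**2)**4 + 14) = 26*((-3 + 121)**4 + 14) = 26*(118**4 + 14) = 26*(193877776 + 14) = 26*193877790 = 5040822540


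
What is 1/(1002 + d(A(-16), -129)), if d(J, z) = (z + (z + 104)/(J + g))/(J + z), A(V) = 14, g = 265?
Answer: 32085/32185186 ≈ 0.00099689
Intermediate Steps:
d(J, z) = (z + (104 + z)/(265 + J))/(J + z) (d(J, z) = (z + (z + 104)/(J + 265))/(J + z) = (z + (104 + z)/(265 + J))/(J + z))
1/(1002 + d(A(-16), -129)) = 1/(1002 + (104 + 266*(-129) + 14*(-129))/(14² + 265*14 + 265*(-129) + 14*(-129))) = 1/(1002 + (104 - 34314 - 1806)/(196 + 3710 - 34185 - 1806)) = 1/(1002 - 36016/(-32085)) = 1/(1002 - 1/32085*(-36016)) = 1/(1002 + 36016/32085) = 1/(32185186/32085) = 32085/32185186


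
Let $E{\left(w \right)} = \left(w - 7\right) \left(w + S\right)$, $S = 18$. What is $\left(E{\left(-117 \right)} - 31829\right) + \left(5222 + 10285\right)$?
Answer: $-4046$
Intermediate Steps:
$E{\left(w \right)} = \left(-7 + w\right) \left(18 + w\right)$ ($E{\left(w \right)} = \left(w - 7\right) \left(w + 18\right) = \left(-7 + w\right) \left(18 + w\right)$)
$\left(E{\left(-117 \right)} - 31829\right) + \left(5222 + 10285\right) = \left(\left(-126 + \left(-117\right)^{2} + 11 \left(-117\right)\right) - 31829\right) + \left(5222 + 10285\right) = \left(\left(-126 + 13689 - 1287\right) - 31829\right) + 15507 = \left(12276 - 31829\right) + 15507 = -19553 + 15507 = -4046$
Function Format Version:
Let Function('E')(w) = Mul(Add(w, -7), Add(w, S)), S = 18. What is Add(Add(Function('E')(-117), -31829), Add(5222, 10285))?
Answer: -4046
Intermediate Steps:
Function('E')(w) = Mul(Add(-7, w), Add(18, w)) (Function('E')(w) = Mul(Add(w, -7), Add(w, 18)) = Mul(Add(-7, w), Add(18, w)))
Add(Add(Function('E')(-117), -31829), Add(5222, 10285)) = Add(Add(Add(-126, Pow(-117, 2), Mul(11, -117)), -31829), Add(5222, 10285)) = Add(Add(Add(-126, 13689, -1287), -31829), 15507) = Add(Add(12276, -31829), 15507) = Add(-19553, 15507) = -4046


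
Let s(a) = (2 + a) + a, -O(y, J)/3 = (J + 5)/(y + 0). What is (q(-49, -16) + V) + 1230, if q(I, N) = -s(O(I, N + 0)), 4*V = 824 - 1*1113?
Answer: 226791/196 ≈ 1157.1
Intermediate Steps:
O(y, J) = -3*(5 + J)/y (O(y, J) = -3*(J + 5)/(y + 0) = -3*(5 + J)/y)
V = -289/4 (V = (824 - 1*1113)/4 = (824 - 1113)/4 = (¼)*(-289) = -289/4 ≈ -72.250)
s(a) = 2 + 2*a
q(I, N) = -2 - 6*(-5 - N)/I (q(I, N) = -(2 + 2*(3*(-5 - (N + 0))/I)) = -(2 + 2*(3*(-5 - N)/I)) = -(2 + 6*(-5 - N)/I) = -2 - 6*(-5 - N)/I)
(q(-49, -16) + V) + 1230 = (2*(15 - 1*(-49) + 3*(-16))/(-49) - 289/4) + 1230 = (2*(-1/49)*(15 + 49 - 48) - 289/4) + 1230 = (2*(-1/49)*16 - 289/4) + 1230 = (-32/49 - 289/4) + 1230 = -14289/196 + 1230 = 226791/196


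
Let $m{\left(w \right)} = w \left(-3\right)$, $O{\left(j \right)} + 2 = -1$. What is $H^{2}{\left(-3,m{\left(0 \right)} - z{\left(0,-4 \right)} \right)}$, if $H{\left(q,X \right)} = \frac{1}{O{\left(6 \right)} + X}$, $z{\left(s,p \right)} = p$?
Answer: $1$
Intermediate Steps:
$O{\left(j \right)} = -3$ ($O{\left(j \right)} = -2 - 1 = -3$)
$m{\left(w \right)} = - 3 w$
$H{\left(q,X \right)} = \frac{1}{-3 + X}$
$H^{2}{\left(-3,m{\left(0 \right)} - z{\left(0,-4 \right)} \right)} = \left(\frac{1}{-3 - -4}\right)^{2} = \left(\frac{1}{-3 + \left(0 + 4\right)}\right)^{2} = \left(\frac{1}{-3 + 4}\right)^{2} = \left(1^{-1}\right)^{2} = 1^{2} = 1$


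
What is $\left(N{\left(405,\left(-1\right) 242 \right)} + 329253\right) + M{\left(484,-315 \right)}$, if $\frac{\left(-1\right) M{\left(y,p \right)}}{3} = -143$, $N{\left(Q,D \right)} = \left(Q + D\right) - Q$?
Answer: $329440$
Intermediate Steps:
$N{\left(Q,D \right)} = D$ ($N{\left(Q,D \right)} = \left(D + Q\right) - Q = D$)
$M{\left(y,p \right)} = 429$ ($M{\left(y,p \right)} = \left(-3\right) \left(-143\right) = 429$)
$\left(N{\left(405,\left(-1\right) 242 \right)} + 329253\right) + M{\left(484,-315 \right)} = \left(\left(-1\right) 242 + 329253\right) + 429 = \left(-242 + 329253\right) + 429 = 329011 + 429 = 329440$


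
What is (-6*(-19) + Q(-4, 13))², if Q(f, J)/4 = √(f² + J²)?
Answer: 15956 + 912*√185 ≈ 28361.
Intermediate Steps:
Q(f, J) = 4*√(J² + f²) (Q(f, J) = 4*√(f² + J²) = 4*√(J² + f²))
(-6*(-19) + Q(-4, 13))² = (-6*(-19) + 4*√(13² + (-4)²))² = (114 + 4*√(169 + 16))² = (114 + 4*√185)²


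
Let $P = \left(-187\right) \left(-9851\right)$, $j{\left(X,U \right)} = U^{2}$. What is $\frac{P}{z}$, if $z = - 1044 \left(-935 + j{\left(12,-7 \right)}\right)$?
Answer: $\frac{1842137}{924984} \approx 1.9915$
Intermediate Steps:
$P = 1842137$
$z = 924984$ ($z = - 1044 \left(-935 + \left(-7\right)^{2}\right) = - 1044 \left(-935 + 49\right) = \left(-1044\right) \left(-886\right) = 924984$)
$\frac{P}{z} = \frac{1842137}{924984}$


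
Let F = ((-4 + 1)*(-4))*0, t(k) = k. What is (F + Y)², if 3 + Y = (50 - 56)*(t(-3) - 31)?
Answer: 40401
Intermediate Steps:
F = 0 (F = -3*(-4)*0 = 12*0 = 0)
Y = 201 (Y = -3 + (50 - 56)*(-3 - 31) = -3 - 6*(-34) = -3 + 204 = 201)
(F + Y)² = (0 + 201)² = 201² = 40401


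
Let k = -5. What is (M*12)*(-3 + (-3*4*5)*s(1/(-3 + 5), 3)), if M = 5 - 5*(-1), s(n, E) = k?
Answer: 35640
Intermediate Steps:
s(n, E) = -5
M = 10 (M = 5 + 5 = 10)
(M*12)*(-3 + (-3*4*5)*s(1/(-3 + 5), 3)) = (10*12)*(-3 + (-3*4*5)*(-5)) = 120*(-3 - 12*5*(-5)) = 120*(-3 - 60*(-5)) = 120*(-3 + 300) = 120*297 = 35640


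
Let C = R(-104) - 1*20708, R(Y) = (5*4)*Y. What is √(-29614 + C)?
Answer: I*√52402 ≈ 228.91*I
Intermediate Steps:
R(Y) = 20*Y
C = -22788 (C = 20*(-104) - 1*20708 = -2080 - 20708 = -22788)
√(-29614 + C) = √(-29614 - 22788) = √(-52402) = I*√52402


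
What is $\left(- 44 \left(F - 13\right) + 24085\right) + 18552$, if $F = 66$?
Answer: $40305$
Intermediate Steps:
$\left(- 44 \left(F - 13\right) + 24085\right) + 18552 = \left(- 44 \left(66 - 13\right) + 24085\right) + 18552 = \left(\left(-44\right) 53 + 24085\right) + 18552 = \left(-2332 + 24085\right) + 18552 = 21753 + 18552 = 40305$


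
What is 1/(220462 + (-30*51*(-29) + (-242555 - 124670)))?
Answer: -1/102393 ≈ -9.7663e-6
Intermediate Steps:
1/(220462 + (-30*51*(-29) + (-242555 - 124670))) = 1/(220462 + (-1530*(-29) - 367225)) = 1/(220462 + (44370 - 367225)) = 1/(220462 - 322855) = 1/(-102393) = -1/102393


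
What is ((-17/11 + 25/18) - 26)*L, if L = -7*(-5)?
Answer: -181265/198 ≈ -915.48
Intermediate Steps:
L = 35
((-17/11 + 25/18) - 26)*L = ((-17/11 + 25/18) - 26)*35 = (-31/198 - 26)*35 = -5179/198*35 = -181265/198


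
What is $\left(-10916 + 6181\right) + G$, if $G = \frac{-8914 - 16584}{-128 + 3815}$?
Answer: $- \frac{17483443}{3687} \approx -4741.9$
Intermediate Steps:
$G = - \frac{25498}{3687} \approx -6.9156$
$\left(-10916 + 6181\right) + G = \left(-10916 + 6181\right) - \frac{25498}{3687} = -4735 - \frac{25498}{3687} = - \frac{17483443}{3687}$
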